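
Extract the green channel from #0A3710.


Color: #0A3710
R = 0A = 10
G = 37 = 55
B = 10 = 16
Green = 55


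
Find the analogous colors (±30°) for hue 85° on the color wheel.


Base hue: 85°
Left analog: (85 - 30) mod 360 = 55°
Right analog: (85 + 30) mod 360 = 115°
Analogous hues = 55° and 115°


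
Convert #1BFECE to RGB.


1B → 27 (R)
FE → 254 (G)
CE → 206 (B)
= RGB(27, 254, 206)


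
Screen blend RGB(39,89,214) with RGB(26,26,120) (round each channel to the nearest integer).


Screen: C = 255 - (255-A)×(255-B)/255, rounded to nearest integer
R: 255 - (255-39)×(255-26)/255 = 255 - 49464/255 ≈ 255 - 193.976 = 61.024 → 61
G: 255 - (255-89)×(255-26)/255 = 255 - 38014/255 ≈ 255 - 149.075 = 105.925 → 106
B: 255 - (255-214)×(255-120)/255 = 255 - 5535/255 ≈ 255 - 21.706 = 233.294 → 233
= RGB(61, 106, 233)


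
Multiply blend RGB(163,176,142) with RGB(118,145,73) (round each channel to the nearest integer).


Multiply: C = A×B/255, rounded to nearest integer
R: 163×118/255 = 19234/255 ≈ 75.427 → 75
G: 176×145/255 = 25520/255 ≈ 100.078 → 100
B: 142×73/255 = 10366/255 ≈ 40.651 → 41
= RGB(75, 100, 41)


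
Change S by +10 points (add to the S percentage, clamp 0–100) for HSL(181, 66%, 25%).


Original S = 66%
Adjustment = +10 percentage points
New S = 66 + (10) = 76
Clamp to [0, 100] → 76
= HSL(181°, 76%, 25%)


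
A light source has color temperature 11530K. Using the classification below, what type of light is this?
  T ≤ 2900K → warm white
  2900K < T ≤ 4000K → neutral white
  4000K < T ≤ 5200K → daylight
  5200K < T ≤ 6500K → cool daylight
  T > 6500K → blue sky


Temperature: 11530K
11530K > 6500K → blue sky
Classification: blue sky


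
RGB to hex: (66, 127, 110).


R = 66 → 42 (hex)
G = 127 → 7F (hex)
B = 110 → 6E (hex)
Hex = #427F6E


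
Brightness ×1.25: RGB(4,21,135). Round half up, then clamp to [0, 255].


Multiply each channel by 1.25, round half up, clamp to [0, 255]
R: 4×1.25 = 5
G: 21×1.25 = 26.25 → round → 26
B: 135×1.25 = 168.75 → round → 169
= RGB(5, 26, 169)


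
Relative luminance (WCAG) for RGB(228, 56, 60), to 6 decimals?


Linearize each channel (sRGB transfer function): c = v/255; c_lin = c/12.92 if c ≤ 0.04045, else ((c+0.055)/1.055)^2.4
  R: 228/255 ≈ 0.894118 > 0.04045 → ((0.894118+0.055)/1.055)^2.4 ≈ 0.775822
  G: 56/255 ≈ 0.219608 > 0.04045 → ((0.219608+0.055)/1.055)^2.4 ≈ 0.039546
  B: 60/255 ≈ 0.235294 > 0.04045 → ((0.235294+0.055)/1.055)^2.4 ≈ 0.045186
R_lin = 0.775822, G_lin = 0.039546, B_lin = 0.045186
L = 0.2126×R + 0.7152×G + 0.0722×B
L = 0.2126×0.775822 + 0.7152×0.039546 + 0.0722×0.045186
L ≈ 0.196486


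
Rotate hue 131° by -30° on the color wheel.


New hue = (H + rotation) mod 360
New hue = (131 -30) mod 360
= 101 mod 360
= 101°


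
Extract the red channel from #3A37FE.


Color: #3A37FE
R = 3A = 58
G = 37 = 55
B = FE = 254
Red = 58


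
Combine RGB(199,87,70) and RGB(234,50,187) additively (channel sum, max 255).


Additive: each channel = min(255, C₁+C₂)
R: 199+234 = 433 → 255
G: 87+50 = 137 → 137
B: 70+187 = 257 → 255
= RGB(255, 137, 255)


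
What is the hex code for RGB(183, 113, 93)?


R = 183 → B7 (hex)
G = 113 → 71 (hex)
B = 93 → 5D (hex)
Hex = #B7715D


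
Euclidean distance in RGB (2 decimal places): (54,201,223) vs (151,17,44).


d = √[(R₁-R₂)² + (G₁-G₂)² + (B₁-B₂)²]
d = √[(54-151)² + (201-17)² + (223-44)²]
d = √[9409 + 33856 + 32041]
d = √75306
d ≈ 274.42


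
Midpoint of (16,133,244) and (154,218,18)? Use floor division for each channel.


Midpoint: each channel = ⌊(C₁+C₂)/2⌋
R: ⌊(16+154)/2⌋ = 85
G: ⌊(133+218)/2⌋ = 175
B: ⌊(244+18)/2⌋ = 131
= RGB(85, 175, 131)


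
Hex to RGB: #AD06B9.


AD → 173 (R)
06 → 6 (G)
B9 → 185 (B)
= RGB(173, 6, 185)


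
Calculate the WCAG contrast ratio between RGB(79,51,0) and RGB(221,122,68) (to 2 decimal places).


Linearize each sRGB channel c=v/255: c/12.92 if c ≤ 0.04045 else ((c+0.055)/1.055)^2.4
L = 0.2126×R_lin + 0.7152×G_lin + 0.0722×B_lin
Color 1 (79,51,0):
  R=79: 79/255≈0.3098 > 0.04045 → ((0.3098+0.055)/1.055)^2.4 ≈ 0.07819
  G=51: 51/255≈0.2000 > 0.04045 → ((0.2000+0.055)/1.055)^2.4 ≈ 0.03310
  B=0: 0/255≈0.0000 ≤ 0.04045 → 0.0000/12.92 ≈ 0.00000
  L1 = 0.2126×0.07819 + 0.7152×0.03310 + 0.0722×0.00000 ≈ 0.04030
Color 2 (221,122,68):
  R=221: 221/255≈0.8667 > 0.04045 → ((0.8667+0.055)/1.055)^2.4 ≈ 0.72306
  G=122: 122/255≈0.4784 > 0.04045 → ((0.4784+0.055)/1.055)^2.4 ≈ 0.19462
  B=68: 68/255≈0.2667 > 0.04045 → ((0.2667+0.055)/1.055)^2.4 ≈ 0.05781
  L2 = 0.2126×0.72306 + 0.7152×0.19462 + 0.0722×0.05781 ≈ 0.29709
Lighter = 0.29709, Darker = 0.04030
Ratio = (L_lighter + 0.05) / (L_darker + 0.05)
Ratio = (0.29709 + 0.05) / (0.04030 + 0.05) = 0.34709 / 0.09030 ≈ 3.8437
Ratio ≈ 3.84:1


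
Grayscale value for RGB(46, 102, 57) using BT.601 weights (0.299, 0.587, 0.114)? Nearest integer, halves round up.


Gray = 0.299×R + 0.587×G + 0.114×B
Gray = 0.299×46 + 0.587×102 + 0.114×57
Gray = 13.754 + 59.874 + 6.498
Gray = 80.126 → round half up → 80
Gray = 80


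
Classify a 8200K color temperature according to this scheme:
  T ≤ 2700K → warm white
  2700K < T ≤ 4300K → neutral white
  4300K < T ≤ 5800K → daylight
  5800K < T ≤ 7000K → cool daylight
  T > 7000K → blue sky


Temperature: 8200K
8200K > 7000K → blue sky
Classification: blue sky


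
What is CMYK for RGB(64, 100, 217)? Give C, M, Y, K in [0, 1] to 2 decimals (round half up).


R'=64/255≈0.2510, G'=100/255≈0.3922, B'=217/255≈0.8510
K = 1 - max(R',G',B') = 1 - 217/255 = 38/255 = 0.14901… → 0.15
(1-R'-K)/(1-K) simplifies to (max-R)/max with max = 217:
C = (217-64)/217 = 153/217 = 0.70506… → 0.71
M = (217-100)/217 = 117/217 = 0.53917… → 0.54
Y = (217-217)/217 = 0/217 = 0 → 0.00
= CMYK(0.71, 0.54, 0.00, 0.15)


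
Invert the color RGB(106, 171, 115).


Invert: (255-R, 255-G, 255-B)
R: 255-106 = 149
G: 255-171 = 84
B: 255-115 = 140
= RGB(149, 84, 140)


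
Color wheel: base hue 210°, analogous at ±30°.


Base hue: 210°
Left analog: (210 - 30) mod 360 = 180°
Right analog: (210 + 30) mod 360 = 240°
Analogous hues = 180° and 240°


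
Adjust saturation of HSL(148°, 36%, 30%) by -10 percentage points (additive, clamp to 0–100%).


Original S = 36%
Adjustment = -10 percentage points
New S = 36 + (-10) = 26
Clamp to [0, 100] → 26
= HSL(148°, 26%, 30%)


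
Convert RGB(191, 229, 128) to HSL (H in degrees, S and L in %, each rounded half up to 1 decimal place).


Normalize: R'=191/255≈0.7490, G'=229/255≈0.8980, B'=128/255≈0.5020
Max=229/255, Min=128/255, Δ=Max-Min=101/255
L = (Max+Min)/2 = (229+128)/510 = 357/510 = 0.7 → L = 70.0%
L > 0.5 → S = Δ/(2-Max-Min) = 101/(510-229-128) = 101/153 = 0.66013… → S = 66.0%
(the 1/255 factors cancel in S and H, so raw channel differences can be used)
Max is G' → H = 60 × ((B-R)/Δ + 2) = 60 × ((128-191)/101 + 2)
  -63/101 + 2 = -0.6237… + 2 = 1.3762…
  H = 60 × 1.3762… = 82.574…° → H = 82.6°
= HSL(82.6°, 66.0%, 70.0%)


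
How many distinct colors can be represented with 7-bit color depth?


Colors = 2^bits = 2^7
= 128 colors


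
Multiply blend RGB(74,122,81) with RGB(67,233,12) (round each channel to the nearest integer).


Multiply: C = A×B/255, rounded to nearest integer
R: 74×67/255 = 4958/255 ≈ 19.443 → 19
G: 122×233/255 = 28426/255 ≈ 111.475 → 111
B: 81×12/255 = 972/255 ≈ 3.812 → 4
= RGB(19, 111, 4)


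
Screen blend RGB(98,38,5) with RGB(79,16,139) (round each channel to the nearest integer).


Screen: C = 255 - (255-A)×(255-B)/255, rounded to nearest integer
R: 255 - (255-98)×(255-79)/255 = 255 - 27632/255 ≈ 255 - 108.361 = 146.639 → 147
G: 255 - (255-38)×(255-16)/255 = 255 - 51863/255 ≈ 255 - 203.384 = 51.616 → 52
B: 255 - (255-5)×(255-139)/255 = 255 - 29000/255 ≈ 255 - 113.725 = 141.275 → 141
= RGB(147, 52, 141)


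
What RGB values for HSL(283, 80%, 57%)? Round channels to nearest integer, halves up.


H=283°, S=0.80, L=0.57
C = (1-|2L-1|)×S = (1-|0.14|)×0.80 = 0.688
H' = H/60 = 283/60 ≈ 4.7167; X = C×(1-|H' mod 2 - 1|) ≈ 0.4931
m = L - C/2 = 0.57 - 0.344 = 0.226
Sector ⌊H'⌋ = 4 → (R',G',B') = (≈0.4931, 0.0, 0.688)
RGB = ((R'+m)×255, (G'+m)×255, (B'+m)×255) = (183.362, 57.63, 233.07)
Round half up → RGB(183, 58, 233)


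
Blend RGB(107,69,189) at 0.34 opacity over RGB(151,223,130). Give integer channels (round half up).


C = α×F + (1-α)×B, with 1-α = 0.66
R: 0.34×107 + 0.66×151 = 36.38 + 99.66 = 136.04 → 136
G: 0.34×69 + 0.66×223 = 23.46 + 147.18 = 170.64 → 171
B: 0.34×189 + 0.66×130 = 64.26 + 85.80 = 150.06 → 150
= RGB(136, 171, 150)


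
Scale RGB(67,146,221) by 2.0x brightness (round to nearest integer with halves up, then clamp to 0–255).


Multiply each channel by 2.0, round half up, clamp to [0, 255]
R: 67×2.0 = 134
G: 146×2.0 = 292 → clamp → 255
B: 221×2.0 = 442 → clamp → 255
= RGB(134, 255, 255)


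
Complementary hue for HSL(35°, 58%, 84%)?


Complement = opposite side of color wheel = hue + 180°
H' = (35 + 180) mod 360 = 215°
S and L unchanged.
= HSL(215°, 58%, 84%)


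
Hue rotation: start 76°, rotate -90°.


New hue = (H + rotation) mod 360
New hue = (76 -90) mod 360
= -14 mod 360
= 346°


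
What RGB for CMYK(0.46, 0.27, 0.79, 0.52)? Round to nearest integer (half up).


R = 255 × (1-C) × (1-K) = 255 × 0.54 × 0.48 = 66.096 → 66
G = 255 × (1-M) × (1-K) = 255 × 0.73 × 0.48 = 89.352 → 89
B = 255 × (1-Y) × (1-K) = 255 × 0.21 × 0.48 = 25.704 → 26
= RGB(66, 89, 26)


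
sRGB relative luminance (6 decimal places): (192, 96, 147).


Linearize each channel (sRGB transfer function): c = v/255; c_lin = c/12.92 if c ≤ 0.04045, else ((c+0.055)/1.055)^2.4
  R: 192/255 ≈ 0.752941 > 0.04045 → ((0.752941+0.055)/1.055)^2.4 ≈ 0.527115
  G: 96/255 ≈ 0.376471 > 0.04045 → ((0.376471+0.055)/1.055)^2.4 ≈ 0.116971
  B: 147/255 ≈ 0.576471 > 0.04045 → ((0.576471+0.055)/1.055)^2.4 ≈ 0.291771
R_lin = 0.527115, G_lin = 0.116971, B_lin = 0.291771
L = 0.2126×R + 0.7152×G + 0.0722×B
L = 0.2126×0.527115 + 0.7152×0.116971 + 0.0722×0.291771
L ≈ 0.216788


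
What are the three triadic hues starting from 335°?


Triadic: equally spaced at 120° intervals
H1 = 335°
H2 = (335 + 120) mod 360 = 95°
H3 = (335 + 240) mod 360 = 215°
Triadic = 335°, 95°, 215°


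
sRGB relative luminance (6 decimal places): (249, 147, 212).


Linearize each channel (sRGB transfer function): c = v/255; c_lin = c/12.92 if c ≤ 0.04045, else ((c+0.055)/1.055)^2.4
  R: 249/255 ≈ 0.976471 > 0.04045 → ((0.976471+0.055)/1.055)^2.4 ≈ 0.947307
  G: 147/255 ≈ 0.576471 > 0.04045 → ((0.576471+0.055)/1.055)^2.4 ≈ 0.291771
  B: 212/255 ≈ 0.831373 > 0.04045 → ((0.831373+0.055)/1.055)^2.4 ≈ 0.658375
R_lin = 0.947307, G_lin = 0.291771, B_lin = 0.658375
L = 0.2126×R + 0.7152×G + 0.0722×B
L = 0.2126×0.947307 + 0.7152×0.291771 + 0.0722×0.658375
L ≈ 0.457606


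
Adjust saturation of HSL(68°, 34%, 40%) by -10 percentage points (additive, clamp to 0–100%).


Original S = 34%
Adjustment = -10 percentage points
New S = 34 + (-10) = 24
Clamp to [0, 100] → 24
= HSL(68°, 24%, 40%)


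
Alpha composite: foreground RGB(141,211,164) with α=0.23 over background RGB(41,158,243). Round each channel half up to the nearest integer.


C = α×F + (1-α)×B, with 1-α = 0.77
R: 0.23×141 + 0.77×41 = 32.43 + 31.57 = 64.00 → 64
G: 0.23×211 + 0.77×158 = 48.53 + 121.66 = 170.19 → 170
B: 0.23×164 + 0.77×243 = 37.72 + 187.11 = 224.83 → 225
= RGB(64, 170, 225)


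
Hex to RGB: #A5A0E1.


A5 → 165 (R)
A0 → 160 (G)
E1 → 225 (B)
= RGB(165, 160, 225)


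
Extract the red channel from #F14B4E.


Color: #F14B4E
R = F1 = 241
G = 4B = 75
B = 4E = 78
Red = 241


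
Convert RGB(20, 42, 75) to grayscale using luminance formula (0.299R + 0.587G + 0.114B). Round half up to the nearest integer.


Gray = 0.299×R + 0.587×G + 0.114×B
Gray = 0.299×20 + 0.587×42 + 0.114×75
Gray = 5.980 + 24.654 + 8.550
Gray = 39.184 → round half up → 39
Gray = 39


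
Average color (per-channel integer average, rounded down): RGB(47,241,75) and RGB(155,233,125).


Midpoint: each channel = ⌊(C₁+C₂)/2⌋
R: ⌊(47+155)/2⌋ = 101
G: ⌊(241+233)/2⌋ = 237
B: ⌊(75+125)/2⌋ = 100
= RGB(101, 237, 100)


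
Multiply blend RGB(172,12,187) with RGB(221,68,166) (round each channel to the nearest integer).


Multiply: C = A×B/255, rounded to nearest integer
R: 172×221/255 = 38012/255 ≈ 149.067 → 149
G: 12×68/255 = 816/255 ≈ 3.200 → 3
B: 187×166/255 = 31042/255 ≈ 121.733 → 122
= RGB(149, 3, 122)


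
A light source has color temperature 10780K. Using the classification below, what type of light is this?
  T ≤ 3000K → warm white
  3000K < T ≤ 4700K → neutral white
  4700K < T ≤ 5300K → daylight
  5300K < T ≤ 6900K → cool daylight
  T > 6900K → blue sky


Temperature: 10780K
10780K > 6900K → blue sky
Classification: blue sky


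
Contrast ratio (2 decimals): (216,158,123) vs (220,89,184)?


Linearize each sRGB channel c=v/255: c/12.92 if c ≤ 0.04045 else ((c+0.055)/1.055)^2.4
L = 0.2126×R_lin + 0.7152×G_lin + 0.0722×B_lin
Color 1 (216,158,123):
  R=216: 216/255≈0.8471 > 0.04045 → ((0.8471+0.055)/1.055)^2.4 ≈ 0.68669
  G=158: 158/255≈0.6196 > 0.04045 → ((0.6196+0.055)/1.055)^2.4 ≈ 0.34191
  B=123: 123/255≈0.4824 > 0.04045 → ((0.4824+0.055)/1.055)^2.4 ≈ 0.19807
  L1 = 0.2126×0.68669 + 0.7152×0.34191 + 0.0722×0.19807 ≈ 0.40483
Color 2 (220,89,184):
  R=220: 220/255≈0.8627 > 0.04045 → ((0.8627+0.055)/1.055)^2.4 ≈ 0.71569
  G=89: 89/255≈0.3490 > 0.04045 → ((0.3490+0.055)/1.055)^2.4 ≈ 0.09990
  B=184: 184/255≈0.7216 > 0.04045 → ((0.7216+0.055)/1.055)^2.4 ≈ 0.47932
  L2 = 0.2126×0.71569 + 0.7152×0.09990 + 0.0722×0.47932 ≈ 0.25821
Lighter = 0.40483, Darker = 0.25821
Ratio = (L_lighter + 0.05) / (L_darker + 0.05)
Ratio = (0.40483 + 0.05) / (0.25821 + 0.05) = 0.45483 / 0.30821 ≈ 1.4757
Ratio ≈ 1.48:1


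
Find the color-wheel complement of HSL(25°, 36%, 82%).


Complement = opposite side of color wheel = hue + 180°
H' = (25 + 180) mod 360 = 205°
S and L unchanged.
= HSL(205°, 36%, 82%)


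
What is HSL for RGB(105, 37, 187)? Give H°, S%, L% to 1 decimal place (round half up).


Normalize: R'=105/255≈0.4118, G'=37/255≈0.1451, B'=187/255≈0.7333
Max=187/255, Min=37/255, Δ=Max-Min=150/255
L = (Max+Min)/2 = (187+37)/510 = 224/510 = 0.43921… → L = 43.9%
L ≤ 0.5 → S = Δ/(Max+Min) = 150/(187+37) = 150/224 = 0.66964… → S = 67.0%
(the 1/255 factors cancel in S and H, so raw channel differences can be used)
Max is B' → H = 60 × ((R-G)/Δ + 4) = 60 × ((105-37)/150 + 4)
  68/150 + 4 = 0.4533… + 4 = 4.4533…
  H = 60 × 4.4533… = 267.2° → H = 267.2°
= HSL(267.2°, 67.0%, 43.9%)


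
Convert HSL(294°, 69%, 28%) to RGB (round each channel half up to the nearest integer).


H=294°, S=0.69, L=0.28
C = (1-|2L-1|)×S = (1-|-0.44|)×0.69 = 0.3864
H' = H/60 = 294/60 ≈ 4.9000; X = C×(1-|H' mod 2 - 1|) = 0.34776
m = L - C/2 = 0.28 - 0.1932 = 0.0868
Sector ⌊H'⌋ = 4 → (R',G',B') = (0.34776, 0.0, 0.3864)
RGB = ((R'+m)×255, (G'+m)×255, (B'+m)×255) = (110.8128, 22.134, 120.666)
Round half up → RGB(111, 22, 121)


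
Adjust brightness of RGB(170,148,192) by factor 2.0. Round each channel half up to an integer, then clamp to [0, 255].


Multiply each channel by 2.0, round half up, clamp to [0, 255]
R: 170×2.0 = 340 → clamp → 255
G: 148×2.0 = 296 → clamp → 255
B: 192×2.0 = 384 → clamp → 255
= RGB(255, 255, 255)


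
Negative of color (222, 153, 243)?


Invert: (255-R, 255-G, 255-B)
R: 255-222 = 33
G: 255-153 = 102
B: 255-243 = 12
= RGB(33, 102, 12)


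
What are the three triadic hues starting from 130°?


Triadic: equally spaced at 120° intervals
H1 = 130°
H2 = (130 + 120) mod 360 = 250°
H3 = (130 + 240) mod 360 = 10°
Triadic = 130°, 250°, 10°


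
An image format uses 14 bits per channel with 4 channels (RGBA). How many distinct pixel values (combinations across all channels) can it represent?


Total bits = 14 bits/channel × 4 channels = 56 bits
Distinct pixel values = 2^56
= 72,057,594,037,927,936 pixel values


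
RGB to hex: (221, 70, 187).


R = 221 → DD (hex)
G = 70 → 46 (hex)
B = 187 → BB (hex)
Hex = #DD46BB


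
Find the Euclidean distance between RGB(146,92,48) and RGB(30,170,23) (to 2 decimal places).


d = √[(R₁-R₂)² + (G₁-G₂)² + (B₁-B₂)²]
d = √[(146-30)² + (92-170)² + (48-23)²]
d = √[13456 + 6084 + 625]
d = √20165
d ≈ 142.00


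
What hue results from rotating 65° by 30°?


New hue = (H + rotation) mod 360
New hue = (65 + 30) mod 360
= 95 mod 360
= 95°


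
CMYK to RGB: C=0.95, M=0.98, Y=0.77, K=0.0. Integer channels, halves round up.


R = 255 × (1-C) × (1-K) = 255 × 0.05 × 1.00 = 12.75 → 13
G = 255 × (1-M) × (1-K) = 255 × 0.02 × 1.00 = 5.1 → 5
B = 255 × (1-Y) × (1-K) = 255 × 0.23 × 1.00 = 58.65 → 59
= RGB(13, 5, 59)


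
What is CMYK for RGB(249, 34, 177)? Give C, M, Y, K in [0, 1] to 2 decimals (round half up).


R'=249/255≈0.9765, G'=34/255≈0.1333, B'=177/255≈0.6941
K = 1 - max(R',G',B') = 1 - 249/255 = 6/255 = 0.02352… → 0.02
(1-R'-K)/(1-K) simplifies to (max-R)/max with max = 249:
C = (249-249)/249 = 0/249 = 0 → 0.00
M = (249-34)/249 = 215/249 = 0.86345… → 0.86
Y = (249-177)/249 = 72/249 = 0.28915… → 0.29
= CMYK(0.00, 0.86, 0.29, 0.02)


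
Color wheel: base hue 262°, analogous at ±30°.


Base hue: 262°
Left analog: (262 - 30) mod 360 = 232°
Right analog: (262 + 30) mod 360 = 292°
Analogous hues = 232° and 292°


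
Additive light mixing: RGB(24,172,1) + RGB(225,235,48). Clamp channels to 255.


Additive: each channel = min(255, C₁+C₂)
R: 24+225 = 249 → 249
G: 172+235 = 407 → 255
B: 1+48 = 49 → 49
= RGB(249, 255, 49)


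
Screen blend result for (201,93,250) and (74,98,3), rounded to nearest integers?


Screen: C = 255 - (255-A)×(255-B)/255, rounded to nearest integer
R: 255 - (255-201)×(255-74)/255 = 255 - 9774/255 ≈ 255 - 38.329 = 216.671 → 217
G: 255 - (255-93)×(255-98)/255 = 255 - 25434/255 ≈ 255 - 99.741 = 155.259 → 155
B: 255 - (255-250)×(255-3)/255 = 255 - 1260/255 ≈ 255 - 4.941 = 250.059 → 250
= RGB(217, 155, 250)


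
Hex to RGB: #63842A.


63 → 99 (R)
84 → 132 (G)
2A → 42 (B)
= RGB(99, 132, 42)


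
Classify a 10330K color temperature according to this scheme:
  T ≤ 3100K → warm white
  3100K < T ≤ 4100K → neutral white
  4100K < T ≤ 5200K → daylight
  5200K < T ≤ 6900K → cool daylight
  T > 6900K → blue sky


Temperature: 10330K
10330K > 6900K → blue sky
Classification: blue sky


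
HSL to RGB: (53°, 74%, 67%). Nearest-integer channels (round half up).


H=53°, S=0.74, L=0.67
C = (1-|2L-1|)×S = (1-|0.34|)×0.74 = 0.4884
H' = H/60 = 53/60 ≈ 0.8833; X = C×(1-|H' mod 2 - 1|) = 0.43142
m = L - C/2 = 0.67 - 0.2442 = 0.4258
Sector ⌊H'⌋ = 0 → (R',G',B') = (0.4884, 0.43142, 0.0)
RGB = ((R'+m)×255, (G'+m)×255, (B'+m)×255) = (233.121, 218.5911, 108.579)
Round half up → RGB(233, 219, 109)


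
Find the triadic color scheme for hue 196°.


Triadic: equally spaced at 120° intervals
H1 = 196°
H2 = (196 + 120) mod 360 = 316°
H3 = (196 + 240) mod 360 = 76°
Triadic = 196°, 316°, 76°


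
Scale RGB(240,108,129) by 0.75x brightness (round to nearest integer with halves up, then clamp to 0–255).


Multiply each channel by 0.75, round half up, clamp to [0, 255]
R: 240×0.75 = 180
G: 108×0.75 = 81
B: 129×0.75 = 96.75 → round → 97
= RGB(180, 81, 97)


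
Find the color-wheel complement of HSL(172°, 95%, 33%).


Complement = opposite side of color wheel = hue + 180°
H' = (172 + 180) mod 360 = 352°
S and L unchanged.
= HSL(352°, 95%, 33%)


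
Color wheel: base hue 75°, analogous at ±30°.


Base hue: 75°
Left analog: (75 - 30) mod 360 = 45°
Right analog: (75 + 30) mod 360 = 105°
Analogous hues = 45° and 105°


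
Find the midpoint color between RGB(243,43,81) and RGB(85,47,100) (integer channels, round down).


Midpoint: each channel = ⌊(C₁+C₂)/2⌋
R: ⌊(243+85)/2⌋ = 164
G: ⌊(43+47)/2⌋ = 45
B: ⌊(81+100)/2⌋ = 90
= RGB(164, 45, 90)


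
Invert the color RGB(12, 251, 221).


Invert: (255-R, 255-G, 255-B)
R: 255-12 = 243
G: 255-251 = 4
B: 255-221 = 34
= RGB(243, 4, 34)


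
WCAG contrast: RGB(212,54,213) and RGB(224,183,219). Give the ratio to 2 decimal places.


Linearize each sRGB channel c=v/255: c/12.92 if c ≤ 0.04045 else ((c+0.055)/1.055)^2.4
L = 0.2126×R_lin + 0.7152×G_lin + 0.0722×B_lin
Color 1 (212,54,213):
  R=212: 212/255≈0.8314 > 0.04045 → ((0.8314+0.055)/1.055)^2.4 ≈ 0.65837
  G=54: 54/255≈0.2118 > 0.04045 → ((0.2118+0.055)/1.055)^2.4 ≈ 0.03689
  B=213: 213/255≈0.8353 > 0.04045 → ((0.8353+0.055)/1.055)^2.4 ≈ 0.66539
  L1 = 0.2126×0.65837 + 0.7152×0.03689 + 0.0722×0.66539 ≈ 0.21439
Color 2 (224,183,219):
  R=224: 224/255≈0.8784 > 0.04045 → ((0.8784+0.055)/1.055)^2.4 ≈ 0.74540
  G=183: 183/255≈0.7176 > 0.04045 → ((0.7176+0.055)/1.055)^2.4 ≈ 0.47353
  B=219: 219/255≈0.8588 > 0.04045 → ((0.8588+0.055)/1.055)^2.4 ≈ 0.70838
  L2 = 0.2126×0.74540 + 0.7152×0.47353 + 0.0722×0.70838 ≈ 0.54829
Lighter = 0.54829, Darker = 0.21439
Ratio = (L_lighter + 0.05) / (L_darker + 0.05)
Ratio = (0.54829 + 0.05) / (0.21439 + 0.05) = 0.59829 / 0.26439 ≈ 2.2629
Ratio ≈ 2.26:1


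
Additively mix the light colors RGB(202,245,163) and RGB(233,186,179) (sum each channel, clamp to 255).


Additive: each channel = min(255, C₁+C₂)
R: 202+233 = 435 → 255
G: 245+186 = 431 → 255
B: 163+179 = 342 → 255
= RGB(255, 255, 255)


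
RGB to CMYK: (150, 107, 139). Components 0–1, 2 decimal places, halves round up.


R'=150/255≈0.5882, G'=107/255≈0.4196, B'=139/255≈0.5451
K = 1 - max(R',G',B') = 1 - 150/255 = 105/255 = 0.41176… → 0.41
(1-R'-K)/(1-K) simplifies to (max-R)/max with max = 150:
C = (150-150)/150 = 0/150 = 0 → 0.00
M = (150-107)/150 = 43/150 = 0.28666… → 0.29
Y = (150-139)/150 = 11/150 = 0.07333… → 0.07
= CMYK(0.00, 0.29, 0.07, 0.41)


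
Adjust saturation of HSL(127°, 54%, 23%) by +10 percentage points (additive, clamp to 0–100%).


Original S = 54%
Adjustment = +10 percentage points
New S = 54 + (10) = 64
Clamp to [0, 100] → 64
= HSL(127°, 64%, 23%)


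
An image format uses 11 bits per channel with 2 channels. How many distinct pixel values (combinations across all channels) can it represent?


Total bits = 11 bits/channel × 2 channels = 22 bits
Distinct pixel values = 2^22
= 4,194,304 pixel values


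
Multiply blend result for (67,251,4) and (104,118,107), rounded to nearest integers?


Multiply: C = A×B/255, rounded to nearest integer
R: 67×104/255 = 6968/255 ≈ 27.325 → 27
G: 251×118/255 = 29618/255 ≈ 116.149 → 116
B: 4×107/255 = 428/255 ≈ 1.678 → 2
= RGB(27, 116, 2)


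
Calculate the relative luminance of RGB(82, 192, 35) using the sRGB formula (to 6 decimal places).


Linearize each channel (sRGB transfer function): c = v/255; c_lin = c/12.92 if c ≤ 0.04045, else ((c+0.055)/1.055)^2.4
  R: 82/255 ≈ 0.321569 > 0.04045 → ((0.321569+0.055)/1.055)^2.4 ≈ 0.084376
  G: 192/255 ≈ 0.752941 > 0.04045 → ((0.752941+0.055)/1.055)^2.4 ≈ 0.527115
  B: 35/255 ≈ 0.137255 > 0.04045 → ((0.137255+0.055)/1.055)^2.4 ≈ 0.016807
R_lin = 0.084376, G_lin = 0.527115, B_lin = 0.016807
L = 0.2126×R + 0.7152×G + 0.0722×B
L = 0.2126×0.084376 + 0.7152×0.527115 + 0.0722×0.016807
L ≈ 0.396145


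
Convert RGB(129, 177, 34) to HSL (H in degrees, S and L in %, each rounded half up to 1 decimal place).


Normalize: R'=129/255≈0.5059, G'=177/255≈0.6941, B'=34/255≈0.1333
Max=177/255, Min=34/255, Δ=Max-Min=143/255
L = (Max+Min)/2 = (177+34)/510 = 211/510 = 0.41372… → L = 41.4%
L ≤ 0.5 → S = Δ/(Max+Min) = 143/(177+34) = 143/211 = 0.67772… → S = 67.8%
(the 1/255 factors cancel in S and H, so raw channel differences can be used)
Max is G' → H = 60 × ((B-R)/Δ + 2) = 60 × ((34-129)/143 + 2)
  -95/143 + 2 = -0.6643… + 2 = 1.3356…
  H = 60 × 1.3356… = 80.139…° → H = 80.1°
= HSL(80.1°, 67.8%, 41.4%)


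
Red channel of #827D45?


Color: #827D45
R = 82 = 130
G = 7D = 125
B = 45 = 69
Red = 130


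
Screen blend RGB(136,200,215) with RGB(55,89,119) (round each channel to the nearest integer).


Screen: C = 255 - (255-A)×(255-B)/255, rounded to nearest integer
R: 255 - (255-136)×(255-55)/255 = 255 - 23800/255 ≈ 255 - 93.333 = 161.667 → 162
G: 255 - (255-200)×(255-89)/255 = 255 - 9130/255 ≈ 255 - 35.804 = 219.196 → 219
B: 255 - (255-215)×(255-119)/255 = 255 - 5440/255 ≈ 255 - 21.333 = 233.667 → 234
= RGB(162, 219, 234)


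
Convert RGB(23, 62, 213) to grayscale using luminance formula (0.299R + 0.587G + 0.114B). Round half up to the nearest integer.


Gray = 0.299×R + 0.587×G + 0.114×B
Gray = 0.299×23 + 0.587×62 + 0.114×213
Gray = 6.877 + 36.394 + 24.282
Gray = 67.553 → round half up → 68
Gray = 68


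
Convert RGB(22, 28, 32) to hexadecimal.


R = 22 → 16 (hex)
G = 28 → 1C (hex)
B = 32 → 20 (hex)
Hex = #161C20


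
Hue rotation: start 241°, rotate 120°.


New hue = (H + rotation) mod 360
New hue = (241 + 120) mod 360
= 361 mod 360
= 1°


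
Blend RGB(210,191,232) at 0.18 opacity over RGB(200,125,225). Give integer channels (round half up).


C = α×F + (1-α)×B, with 1-α = 0.82
R: 0.18×210 + 0.82×200 = 37.80 + 164.00 = 201.80 → 202
G: 0.18×191 + 0.82×125 = 34.38 + 102.50 = 136.88 → 137
B: 0.18×232 + 0.82×225 = 41.76 + 184.50 = 226.26 → 226
= RGB(202, 137, 226)


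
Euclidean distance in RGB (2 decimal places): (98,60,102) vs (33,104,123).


d = √[(R₁-R₂)² + (G₁-G₂)² + (B₁-B₂)²]
d = √[(98-33)² + (60-104)² + (102-123)²]
d = √[4225 + 1936 + 441]
d = √6602
d ≈ 81.25


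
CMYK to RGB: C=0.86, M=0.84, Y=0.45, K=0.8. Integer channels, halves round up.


R = 255 × (1-C) × (1-K) = 255 × 0.14 × 0.20 = 7.14 → 7
G = 255 × (1-M) × (1-K) = 255 × 0.16 × 0.20 = 8.16 → 8
B = 255 × (1-Y) × (1-K) = 255 × 0.55 × 0.20 = 28.05 → 28
= RGB(7, 8, 28)


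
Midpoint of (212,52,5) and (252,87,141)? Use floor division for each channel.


Midpoint: each channel = ⌊(C₁+C₂)/2⌋
R: ⌊(212+252)/2⌋ = 232
G: ⌊(52+87)/2⌋ = 69
B: ⌊(5+141)/2⌋ = 73
= RGB(232, 69, 73)


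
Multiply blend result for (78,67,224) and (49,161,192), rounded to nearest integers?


Multiply: C = A×B/255, rounded to nearest integer
R: 78×49/255 = 3822/255 ≈ 14.988 → 15
G: 67×161/255 = 10787/255 ≈ 42.302 → 42
B: 224×192/255 = 43008/255 ≈ 168.659 → 169
= RGB(15, 42, 169)


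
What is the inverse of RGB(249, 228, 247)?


Invert: (255-R, 255-G, 255-B)
R: 255-249 = 6
G: 255-228 = 27
B: 255-247 = 8
= RGB(6, 27, 8)


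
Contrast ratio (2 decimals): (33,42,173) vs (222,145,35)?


Linearize each sRGB channel c=v/255: c/12.92 if c ≤ 0.04045 else ((c+0.055)/1.055)^2.4
L = 0.2126×R_lin + 0.7152×G_lin + 0.0722×B_lin
Color 1 (33,42,173):
  R=33: 33/255≈0.1294 > 0.04045 → ((0.1294+0.055)/1.055)^2.4 ≈ 0.01521
  G=42: 42/255≈0.1647 > 0.04045 → ((0.1647+0.055)/1.055)^2.4 ≈ 0.02315
  B=173: 173/255≈0.6784 > 0.04045 → ((0.6784+0.055)/1.055)^2.4 ≈ 0.41789
  L1 = 0.2126×0.01521 + 0.7152×0.02315 + 0.0722×0.41789 ≈ 0.04996
Color 2 (222,145,35):
  R=222: 222/255≈0.8706 > 0.04045 → ((0.8706+0.055)/1.055)^2.4 ≈ 0.73046
  G=145: 145/255≈0.5686 > 0.04045 → ((0.5686+0.055)/1.055)^2.4 ≈ 0.28315
  B=35: 35/255≈0.1373 > 0.04045 → ((0.1373+0.055)/1.055)^2.4 ≈ 0.01681
  L2 = 0.2126×0.73046 + 0.7152×0.28315 + 0.0722×0.01681 ≈ 0.35902
Lighter = 0.35902, Darker = 0.04996
Ratio = (L_lighter + 0.05) / (L_darker + 0.05)
Ratio = (0.35902 + 0.05) / (0.04996 + 0.05) = 0.40902 / 0.09996 ≈ 4.0917
Ratio ≈ 4.09:1


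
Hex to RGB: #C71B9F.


C7 → 199 (R)
1B → 27 (G)
9F → 159 (B)
= RGB(199, 27, 159)


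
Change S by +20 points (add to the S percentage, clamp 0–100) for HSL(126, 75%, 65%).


Original S = 75%
Adjustment = +20 percentage points
New S = 75 + (20) = 95
Clamp to [0, 100] → 95
= HSL(126°, 95%, 65%)


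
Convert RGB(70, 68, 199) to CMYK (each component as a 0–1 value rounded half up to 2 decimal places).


R'=70/255≈0.2745, G'=68/255≈0.2667, B'=199/255≈0.7804
K = 1 - max(R',G',B') = 1 - 199/255 = 56/255 = 0.21960… → 0.22
(1-R'-K)/(1-K) simplifies to (max-R)/max with max = 199:
C = (199-70)/199 = 129/199 = 0.64824… → 0.65
M = (199-68)/199 = 131/199 = 0.65829… → 0.66
Y = (199-199)/199 = 0/199 = 0 → 0.00
= CMYK(0.65, 0.66, 0.00, 0.22)


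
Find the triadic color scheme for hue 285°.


Triadic: equally spaced at 120° intervals
H1 = 285°
H2 = (285 + 120) mod 360 = 45°
H3 = (285 + 240) mod 360 = 165°
Triadic = 285°, 45°, 165°


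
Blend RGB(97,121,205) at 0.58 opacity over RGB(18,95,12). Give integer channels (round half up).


C = α×F + (1-α)×B, with 1-α = 0.42
R: 0.58×97 + 0.42×18 = 56.26 + 7.56 = 63.82 → 64
G: 0.58×121 + 0.42×95 = 70.18 + 39.90 = 110.08 → 110
B: 0.58×205 + 0.42×12 = 118.90 + 5.04 = 123.94 → 124
= RGB(64, 110, 124)


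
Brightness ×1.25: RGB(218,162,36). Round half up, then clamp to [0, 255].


Multiply each channel by 1.25, round half up, clamp to [0, 255]
R: 218×1.25 = 272.5 → round → 273 → clamp → 255
G: 162×1.25 = 202.5 → round → 203
B: 36×1.25 = 45
= RGB(255, 203, 45)


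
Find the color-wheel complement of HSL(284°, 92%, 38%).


Complement = opposite side of color wheel = hue + 180°
H' = (284 + 180) mod 360 = 104°
S and L unchanged.
= HSL(104°, 92%, 38%)


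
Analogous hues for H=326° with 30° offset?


Base hue: 326°
Left analog: (326 - 30) mod 360 = 296°
Right analog: (326 + 30) mod 360 = 356°
Analogous hues = 296° and 356°


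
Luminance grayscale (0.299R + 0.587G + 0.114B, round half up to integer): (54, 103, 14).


Gray = 0.299×R + 0.587×G + 0.114×B
Gray = 0.299×54 + 0.587×103 + 0.114×14
Gray = 16.146 + 60.461 + 1.596
Gray = 78.203 → round half up → 78
Gray = 78


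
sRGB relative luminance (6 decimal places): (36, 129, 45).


Linearize each channel (sRGB transfer function): c = v/255; c_lin = c/12.92 if c ≤ 0.04045, else ((c+0.055)/1.055)^2.4
  R: 36/255 ≈ 0.141176 > 0.04045 → ((0.141176+0.055)/1.055)^2.4 ≈ 0.017642
  G: 129/255 ≈ 0.505882 > 0.04045 → ((0.505882+0.055)/1.055)^2.4 ≈ 0.219526
  B: 45/255 ≈ 0.176471 > 0.04045 → ((0.176471+0.055)/1.055)^2.4 ≈ 0.026241
R_lin = 0.017642, G_lin = 0.219526, B_lin = 0.026241
L = 0.2126×R + 0.7152×G + 0.0722×B
L = 0.2126×0.017642 + 0.7152×0.219526 + 0.0722×0.026241
L ≈ 0.162650


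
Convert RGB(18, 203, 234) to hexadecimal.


R = 18 → 12 (hex)
G = 203 → CB (hex)
B = 234 → EA (hex)
Hex = #12CBEA


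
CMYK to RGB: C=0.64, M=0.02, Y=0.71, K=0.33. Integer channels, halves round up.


R = 255 × (1-C) × (1-K) = 255 × 0.36 × 0.67 = 61.506 → 62
G = 255 × (1-M) × (1-K) = 255 × 0.98 × 0.67 = 167.433 → 167
B = 255 × (1-Y) × (1-K) = 255 × 0.29 × 0.67 = 49.5465 → 50
= RGB(62, 167, 50)


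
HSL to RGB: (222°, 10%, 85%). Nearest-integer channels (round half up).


H=222°, S=0.10, L=0.85
C = (1-|2L-1|)×S = (1-|0.70|)×0.10 = 0.03
H' = H/60 = 222/60 ≈ 3.7000; X = C×(1-|H' mod 2 - 1|) = 0.009
m = L - C/2 = 0.85 - 0.015 = 0.835
Sector ⌊H'⌋ = 3 → (R',G',B') = (0.0, 0.009, 0.03)
RGB = ((R'+m)×255, (G'+m)×255, (B'+m)×255) = (212.925, 215.22, 220.575)
Round half up → RGB(213, 215, 221)


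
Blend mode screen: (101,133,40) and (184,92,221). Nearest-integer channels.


Screen: C = 255 - (255-A)×(255-B)/255, rounded to nearest integer
R: 255 - (255-101)×(255-184)/255 = 255 - 10934/255 ≈ 255 - 42.878 = 212.122 → 212
G: 255 - (255-133)×(255-92)/255 = 255 - 19886/255 ≈ 255 - 77.984 = 177.016 → 177
B: 255 - (255-40)×(255-221)/255 = 255 - 7310/255 ≈ 255 - 28.667 = 226.333 → 226
= RGB(212, 177, 226)


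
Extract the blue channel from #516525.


Color: #516525
R = 51 = 81
G = 65 = 101
B = 25 = 37
Blue = 37


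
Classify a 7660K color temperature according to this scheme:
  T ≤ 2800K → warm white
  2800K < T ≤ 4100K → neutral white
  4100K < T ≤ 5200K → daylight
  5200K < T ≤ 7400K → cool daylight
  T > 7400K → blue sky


Temperature: 7660K
7660K > 7400K → blue sky
Classification: blue sky


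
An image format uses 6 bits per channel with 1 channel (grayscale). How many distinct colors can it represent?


Total bits = 6 bits/channel × 1 channels = 6 bits
Distinct colors = 2^6
= 64 colors


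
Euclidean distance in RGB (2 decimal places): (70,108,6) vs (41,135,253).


d = √[(R₁-R₂)² + (G₁-G₂)² + (B₁-B₂)²]
d = √[(70-41)² + (108-135)² + (6-253)²]
d = √[841 + 729 + 61009]
d = √62579
d ≈ 250.16


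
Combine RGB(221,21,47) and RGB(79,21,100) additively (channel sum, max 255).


Additive: each channel = min(255, C₁+C₂)
R: 221+79 = 300 → 255
G: 21+21 = 42 → 42
B: 47+100 = 147 → 147
= RGB(255, 42, 147)


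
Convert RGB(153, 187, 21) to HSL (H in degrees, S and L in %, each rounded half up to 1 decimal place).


Normalize: R'=153/255≈0.6000, G'=187/255≈0.7333, B'=21/255≈0.0824
Max=187/255, Min=21/255, Δ=Max-Min=166/255
L = (Max+Min)/2 = (187+21)/510 = 208/510 = 0.40784… → L = 40.8%
L ≤ 0.5 → S = Δ/(Max+Min) = 166/(187+21) = 166/208 = 0.79807… → S = 79.8%
(the 1/255 factors cancel in S and H, so raw channel differences can be used)
Max is G' → H = 60 × ((B-R)/Δ + 2) = 60 × ((21-153)/166 + 2)
  -132/166 + 2 = -0.7951… + 2 = 1.2048…
  H = 60 × 1.2048… = 72.289…° → H = 72.3°
= HSL(72.3°, 79.8%, 40.8%)


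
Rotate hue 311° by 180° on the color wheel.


New hue = (H + rotation) mod 360
New hue = (311 + 180) mod 360
= 491 mod 360
= 131°


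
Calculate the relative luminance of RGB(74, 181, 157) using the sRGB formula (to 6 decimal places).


Linearize each channel (sRGB transfer function): c = v/255; c_lin = c/12.92 if c ≤ 0.04045, else ((c+0.055)/1.055)^2.4
  R: 74/255 ≈ 0.290196 > 0.04045 → ((0.290196+0.055)/1.055)^2.4 ≈ 0.068478
  G: 181/255 ≈ 0.709804 > 0.04045 → ((0.709804+0.055)/1.055)^2.4 ≈ 0.462077
  B: 157/255 ≈ 0.615686 > 0.04045 → ((0.615686+0.055)/1.055)^2.4 ≈ 0.337164
R_lin = 0.068478, G_lin = 0.462077, B_lin = 0.337164
L = 0.2126×R + 0.7152×G + 0.0722×B
L = 0.2126×0.068478 + 0.7152×0.462077 + 0.0722×0.337164
L ≈ 0.369379


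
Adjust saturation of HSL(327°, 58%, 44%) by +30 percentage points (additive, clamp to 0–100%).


Original S = 58%
Adjustment = +30 percentage points
New S = 58 + (30) = 88
Clamp to [0, 100] → 88
= HSL(327°, 88%, 44%)


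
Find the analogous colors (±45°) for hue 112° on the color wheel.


Base hue: 112°
Left analog: (112 - 45) mod 360 = 67°
Right analog: (112 + 45) mod 360 = 157°
Analogous hues = 67° and 157°


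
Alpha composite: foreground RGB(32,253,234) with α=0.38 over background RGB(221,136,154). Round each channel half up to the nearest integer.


C = α×F + (1-α)×B, with 1-α = 0.62
R: 0.38×32 + 0.62×221 = 12.16 + 137.02 = 149.18 → 149
G: 0.38×253 + 0.62×136 = 96.14 + 84.32 = 180.46 → 180
B: 0.38×234 + 0.62×154 = 88.92 + 95.48 = 184.40 → 184
= RGB(149, 180, 184)


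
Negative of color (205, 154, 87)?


Invert: (255-R, 255-G, 255-B)
R: 255-205 = 50
G: 255-154 = 101
B: 255-87 = 168
= RGB(50, 101, 168)


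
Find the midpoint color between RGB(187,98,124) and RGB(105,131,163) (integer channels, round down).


Midpoint: each channel = ⌊(C₁+C₂)/2⌋
R: ⌊(187+105)/2⌋ = 146
G: ⌊(98+131)/2⌋ = 114
B: ⌊(124+163)/2⌋ = 143
= RGB(146, 114, 143)


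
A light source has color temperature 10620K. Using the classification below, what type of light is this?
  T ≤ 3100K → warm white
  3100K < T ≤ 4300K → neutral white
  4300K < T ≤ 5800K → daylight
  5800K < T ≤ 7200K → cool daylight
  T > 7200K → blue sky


Temperature: 10620K
10620K > 7200K → blue sky
Classification: blue sky


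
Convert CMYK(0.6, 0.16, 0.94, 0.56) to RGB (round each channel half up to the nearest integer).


R = 255 × (1-C) × (1-K) = 255 × 0.40 × 0.44 = 44.88 → 45
G = 255 × (1-M) × (1-K) = 255 × 0.84 × 0.44 = 94.248 → 94
B = 255 × (1-Y) × (1-K) = 255 × 0.06 × 0.44 = 6.732 → 7
= RGB(45, 94, 7)


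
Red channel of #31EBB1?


Color: #31EBB1
R = 31 = 49
G = EB = 235
B = B1 = 177
Red = 49


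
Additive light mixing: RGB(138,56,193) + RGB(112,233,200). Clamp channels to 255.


Additive: each channel = min(255, C₁+C₂)
R: 138+112 = 250 → 250
G: 56+233 = 289 → 255
B: 193+200 = 393 → 255
= RGB(250, 255, 255)


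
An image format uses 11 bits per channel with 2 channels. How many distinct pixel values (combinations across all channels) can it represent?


Total bits = 11 bits/channel × 2 channels = 22 bits
Distinct pixel values = 2^22
= 4,194,304 pixel values


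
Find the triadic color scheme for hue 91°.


Triadic: equally spaced at 120° intervals
H1 = 91°
H2 = (91 + 120) mod 360 = 211°
H3 = (91 + 240) mod 360 = 331°
Triadic = 91°, 211°, 331°


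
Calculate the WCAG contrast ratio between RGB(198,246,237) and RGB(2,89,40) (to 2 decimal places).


Linearize each sRGB channel c=v/255: c/12.92 if c ≤ 0.04045 else ((c+0.055)/1.055)^2.4
L = 0.2126×R_lin + 0.7152×G_lin + 0.0722×B_lin
Color 1 (198,246,237):
  R=198: 198/255≈0.7765 > 0.04045 → ((0.7765+0.055)/1.055)^2.4 ≈ 0.56471
  G=246: 246/255≈0.9647 > 0.04045 → ((0.9647+0.055)/1.055)^2.4 ≈ 0.92158
  B=237: 237/255≈0.9294 > 0.04045 → ((0.9294+0.055)/1.055)^2.4 ≈ 0.84687
  L1 = 0.2126×0.56471 + 0.7152×0.92158 + 0.0722×0.84687 ≈ 0.84032
Color 2 (2,89,40):
  R=2: 2/255≈0.0078 ≤ 0.04045 → 0.0078/12.92 ≈ 0.00061
  G=89: 89/255≈0.3490 > 0.04045 → ((0.3490+0.055)/1.055)^2.4 ≈ 0.09990
  B=40: 40/255≈0.1569 > 0.04045 → ((0.1569+0.055)/1.055)^2.4 ≈ 0.02122
  L2 = 0.2126×0.00061 + 0.7152×0.09990 + 0.0722×0.02122 ≈ 0.07311
Lighter = 0.84032, Darker = 0.07311
Ratio = (L_lighter + 0.05) / (L_darker + 0.05)
Ratio = (0.84032 + 0.05) / (0.07311 + 0.05) = 0.89032 / 0.12311 ≈ 7.2320
Ratio ≈ 7.23:1


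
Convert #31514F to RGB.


31 → 49 (R)
51 → 81 (G)
4F → 79 (B)
= RGB(49, 81, 79)


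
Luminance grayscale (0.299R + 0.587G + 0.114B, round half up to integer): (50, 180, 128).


Gray = 0.299×R + 0.587×G + 0.114×B
Gray = 0.299×50 + 0.587×180 + 0.114×128
Gray = 14.950 + 105.660 + 14.592
Gray = 135.202 → round half up → 135
Gray = 135


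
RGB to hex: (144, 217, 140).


R = 144 → 90 (hex)
G = 217 → D9 (hex)
B = 140 → 8C (hex)
Hex = #90D98C


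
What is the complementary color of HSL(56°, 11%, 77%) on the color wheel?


Complement = opposite side of color wheel = hue + 180°
H' = (56 + 180) mod 360 = 236°
S and L unchanged.
= HSL(236°, 11%, 77%)


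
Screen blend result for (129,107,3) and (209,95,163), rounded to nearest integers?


Screen: C = 255 - (255-A)×(255-B)/255, rounded to nearest integer
R: 255 - (255-129)×(255-209)/255 = 255 - 5796/255 ≈ 255 - 22.729 = 232.271 → 232
G: 255 - (255-107)×(255-95)/255 = 255 - 23680/255 ≈ 255 - 92.863 = 162.137 → 162
B: 255 - (255-3)×(255-163)/255 = 255 - 23184/255 ≈ 255 - 90.918 = 164.082 → 164
= RGB(232, 162, 164)
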